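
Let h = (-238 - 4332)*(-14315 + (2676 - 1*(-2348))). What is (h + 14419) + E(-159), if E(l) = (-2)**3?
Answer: 42474281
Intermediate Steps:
E(l) = -8
h = 42459870 (h = -4570*(-14315 + (2676 + 2348)) = -4570*(-14315 + 5024) = -4570*(-9291) = 42459870)
(h + 14419) + E(-159) = (42459870 + 14419) - 8 = 42474289 - 8 = 42474281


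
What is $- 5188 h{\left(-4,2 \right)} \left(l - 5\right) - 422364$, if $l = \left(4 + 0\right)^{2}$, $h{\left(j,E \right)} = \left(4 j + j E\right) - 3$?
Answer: $1118472$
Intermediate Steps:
$h{\left(j,E \right)} = -3 + 4 j + E j$ ($h{\left(j,E \right)} = \left(4 j + E j\right) - 3 = -3 + 4 j + E j$)
$l = 16$ ($l = 4^{2} = 16$)
$- 5188 h{\left(-4,2 \right)} \left(l - 5\right) - 422364 = - 5188 \left(-3 + 4 \left(-4\right) + 2 \left(-4\right)\right) \left(16 - 5\right) - 422364 = - 5188 \left(-3 - 16 - 8\right) \left(16 - 5\right) - 422364 = \left(-5188\right) \left(-27\right) 11 - 422364 = 140076 \cdot 11 - 422364 = 1540836 - 422364 = 1118472$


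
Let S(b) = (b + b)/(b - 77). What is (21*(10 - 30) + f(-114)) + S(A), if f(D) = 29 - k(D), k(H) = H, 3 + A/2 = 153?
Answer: -61171/223 ≈ -274.31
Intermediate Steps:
A = 300 (A = -6 + 2*153 = -6 + 306 = 300)
f(D) = 29 - D
S(b) = 2*b/(-77 + b) (S(b) = (2*b)/(-77 + b) = 2*b/(-77 + b))
(21*(10 - 30) + f(-114)) + S(A) = (21*(10 - 30) + (29 - 1*(-114))) + 2*300/(-77 + 300) = (21*(-20) + (29 + 114)) + 2*300/223 = (-420 + 143) + 2*300*(1/223) = -277 + 600/223 = -61171/223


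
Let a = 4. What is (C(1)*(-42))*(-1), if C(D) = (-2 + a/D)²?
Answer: 168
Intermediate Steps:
C(D) = (-2 + 4/D)²
(C(1)*(-42))*(-1) = ((4*(-2 + 1)²/1²)*(-42))*(-1) = ((4*1*(-1)²)*(-42))*(-1) = ((4*1*1)*(-42))*(-1) = (4*(-42))*(-1) = -168*(-1) = 168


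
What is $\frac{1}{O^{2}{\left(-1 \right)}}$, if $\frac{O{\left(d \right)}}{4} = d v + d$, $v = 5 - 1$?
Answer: $\frac{1}{400} \approx 0.0025$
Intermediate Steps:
$v = 4$ ($v = 5 - 1 = 4$)
$O{\left(d \right)} = 20 d$ ($O{\left(d \right)} = 4 \left(d 4 + d\right) = 4 \left(4 d + d\right) = 4 \cdot 5 d = 20 d$)
$\frac{1}{O^{2}{\left(-1 \right)}} = \frac{1}{\left(20 \left(-1\right)\right)^{2}} = \frac{1}{\left(-20\right)^{2}} = \frac{1}{400}$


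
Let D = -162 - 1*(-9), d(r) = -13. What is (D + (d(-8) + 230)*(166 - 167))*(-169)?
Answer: 62530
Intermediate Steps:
D = -153 (D = -162 + 9 = -153)
(D + (d(-8) + 230)*(166 - 167))*(-169) = (-153 + (-13 + 230)*(166 - 167))*(-169) = (-153 + 217*(-1))*(-169) = (-153 - 217)*(-169) = -370*(-169) = 62530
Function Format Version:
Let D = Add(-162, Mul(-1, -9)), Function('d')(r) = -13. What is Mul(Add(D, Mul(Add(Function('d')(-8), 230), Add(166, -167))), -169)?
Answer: 62530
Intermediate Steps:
D = -153 (D = Add(-162, 9) = -153)
Mul(Add(D, Mul(Add(Function('d')(-8), 230), Add(166, -167))), -169) = Mul(Add(-153, Mul(Add(-13, 230), Add(166, -167))), -169) = Mul(Add(-153, Mul(217, -1)), -169) = Mul(Add(-153, -217), -169) = Mul(-370, -169) = 62530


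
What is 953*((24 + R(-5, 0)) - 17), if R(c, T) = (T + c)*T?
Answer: 6671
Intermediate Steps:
R(c, T) = T*(T + c)
953*((24 + R(-5, 0)) - 17) = 953*((24 + 0*(0 - 5)) - 17) = 953*((24 + 0*(-5)) - 17) = 953*((24 + 0) - 17) = 953*(24 - 17) = 953*7 = 6671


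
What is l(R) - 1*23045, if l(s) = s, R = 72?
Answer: -22973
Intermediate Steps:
l(R) - 1*23045 = 72 - 1*23045 = 72 - 23045 = -22973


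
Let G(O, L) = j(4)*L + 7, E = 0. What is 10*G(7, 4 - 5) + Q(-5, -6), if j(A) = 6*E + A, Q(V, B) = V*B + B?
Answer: 54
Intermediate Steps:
Q(V, B) = B + B*V (Q(V, B) = B*V + B = B + B*V)
j(A) = A (j(A) = 6*0 + A = 0 + A = A)
G(O, L) = 7 + 4*L (G(O, L) = 4*L + 7 = 7 + 4*L)
10*G(7, 4 - 5) + Q(-5, -6) = 10*(7 + 4*(4 - 5)) - 6*(1 - 5) = 10*(7 + 4*(-1)) - 6*(-4) = 10*(7 - 4) + 24 = 10*3 + 24 = 30 + 24 = 54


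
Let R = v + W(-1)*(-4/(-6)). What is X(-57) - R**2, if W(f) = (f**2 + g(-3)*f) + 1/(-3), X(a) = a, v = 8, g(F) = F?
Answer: -13453/81 ≈ -166.09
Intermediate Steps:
W(f) = -1/3 + f**2 - 3*f (W(f) = (f**2 - 3*f) + 1/(-3) = (f**2 - 3*f) - 1/3 = -1/3 + f**2 - 3*f)
R = 94/9 (R = 8 + (-1/3 + (-1)**2 - 3*(-1))*(-4/(-6)) = 8 + (-1/3 + 1 + 3)*(-4*(-1/6)) = 8 + (11/3)*(2/3) = 8 + 22/9 = 94/9 ≈ 10.444)
X(-57) - R**2 = -57 - (94/9)**2 = -57 - 1*8836/81 = -57 - 8836/81 = -13453/81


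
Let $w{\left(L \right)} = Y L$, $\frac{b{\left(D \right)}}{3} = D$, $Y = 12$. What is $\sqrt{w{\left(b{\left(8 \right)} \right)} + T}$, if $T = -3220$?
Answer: $2 i \sqrt{733} \approx 54.148 i$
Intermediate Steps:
$b{\left(D \right)} = 3 D$
$w{\left(L \right)} = 12 L$
$\sqrt{w{\left(b{\left(8 \right)} \right)} + T} = \sqrt{12 \cdot 3 \cdot 8 - 3220} = \sqrt{12 \cdot 24 - 3220} = \sqrt{288 - 3220} = \sqrt{-2932} = 2 i \sqrt{733}$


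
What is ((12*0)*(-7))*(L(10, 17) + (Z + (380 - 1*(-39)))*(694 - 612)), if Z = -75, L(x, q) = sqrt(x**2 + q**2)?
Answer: 0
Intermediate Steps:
L(x, q) = sqrt(q**2 + x**2)
((12*0)*(-7))*(L(10, 17) + (Z + (380 - 1*(-39)))*(694 - 612)) = ((12*0)*(-7))*(sqrt(17**2 + 10**2) + (-75 + (380 - 1*(-39)))*(694 - 612)) = (0*(-7))*(sqrt(289 + 100) + (-75 + (380 + 39))*82) = 0*(sqrt(389) + (-75 + 419)*82) = 0*(sqrt(389) + 344*82) = 0*(sqrt(389) + 28208) = 0*(28208 + sqrt(389)) = 0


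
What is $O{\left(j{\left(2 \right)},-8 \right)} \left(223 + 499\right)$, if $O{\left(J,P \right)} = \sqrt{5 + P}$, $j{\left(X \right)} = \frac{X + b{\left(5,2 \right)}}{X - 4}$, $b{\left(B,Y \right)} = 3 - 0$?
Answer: $722 i \sqrt{3} \approx 1250.5 i$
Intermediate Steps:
$b{\left(B,Y \right)} = 3$ ($b{\left(B,Y \right)} = 3 + 0 = 3$)
$j{\left(X \right)} = \frac{3 + X}{-4 + X}$ ($j{\left(X \right)} = \frac{X + 3}{X - 4} = \frac{3 + X}{-4 + X}$)
$O{\left(j{\left(2 \right)},-8 \right)} \left(223 + 499\right) = \sqrt{5 - 8} \left(223 + 499\right) = \sqrt{-3} \cdot 722 = i \sqrt{3} \cdot 722 = 722 i \sqrt{3}$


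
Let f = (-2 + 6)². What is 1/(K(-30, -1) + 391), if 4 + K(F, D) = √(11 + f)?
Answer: 43/16638 - √3/49914 ≈ 0.0025497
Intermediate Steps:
f = 16 (f = 4² = 16)
K(F, D) = -4 + 3*√3 (K(F, D) = -4 + √(11 + 16) = -4 + √27 = -4 + 3*√3)
1/(K(-30, -1) + 391) = 1/((-4 + 3*√3) + 391) = 1/(387 + 3*√3)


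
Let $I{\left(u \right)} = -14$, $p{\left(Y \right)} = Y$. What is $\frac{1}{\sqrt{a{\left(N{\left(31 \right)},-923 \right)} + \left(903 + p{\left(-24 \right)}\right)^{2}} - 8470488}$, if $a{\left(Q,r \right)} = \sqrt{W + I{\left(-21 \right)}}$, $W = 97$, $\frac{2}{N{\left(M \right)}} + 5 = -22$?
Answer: $- \frac{1}{8470488 - \sqrt{772641 + \sqrt{83}}} \approx -1.1807 \cdot 10^{-7}$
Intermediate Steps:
$N{\left(M \right)} = - \frac{2}{27}$ ($N{\left(M \right)} = \frac{2}{-5 - 22} = \frac{2}{-27} = 2 \left(- \frac{1}{27}\right) = - \frac{2}{27}$)
$a{\left(Q,r \right)} = \sqrt{83}$ ($a{\left(Q,r \right)} = \sqrt{97 - 14} = \sqrt{83}$)
$\frac{1}{\sqrt{a{\left(N{\left(31 \right)},-923 \right)} + \left(903 + p{\left(-24 \right)}\right)^{2}} - 8470488} = \frac{1}{\sqrt{\sqrt{83} + \left(903 - 24\right)^{2}} - 8470488} = \frac{1}{\sqrt{\sqrt{83} + 879^{2}} - 8470488} = \frac{1}{\sqrt{\sqrt{83} + 772641} - 8470488} = \frac{1}{\sqrt{772641 + \sqrt{83}} - 8470488} = \frac{1}{-8470488 + \sqrt{772641 + \sqrt{83}}}$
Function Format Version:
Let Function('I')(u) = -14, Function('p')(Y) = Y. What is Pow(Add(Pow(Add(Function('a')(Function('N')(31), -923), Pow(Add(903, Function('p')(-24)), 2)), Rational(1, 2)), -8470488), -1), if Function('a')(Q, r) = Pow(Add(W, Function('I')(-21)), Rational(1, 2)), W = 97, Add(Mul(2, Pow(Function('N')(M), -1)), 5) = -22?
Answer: Mul(-1, Pow(Add(8470488, Mul(-1, Pow(Add(772641, Pow(83, Rational(1, 2))), Rational(1, 2)))), -1)) ≈ -1.1807e-7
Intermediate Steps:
Function('N')(M) = Rational(-2, 27) (Function('N')(M) = Mul(2, Pow(Add(-5, -22), -1)) = Mul(2, Pow(-27, -1)) = Mul(2, Rational(-1, 27)) = Rational(-2, 27))
Function('a')(Q, r) = Pow(83, Rational(1, 2)) (Function('a')(Q, r) = Pow(Add(97, -14), Rational(1, 2)) = Pow(83, Rational(1, 2)))
Pow(Add(Pow(Add(Function('a')(Function('N')(31), -923), Pow(Add(903, Function('p')(-24)), 2)), Rational(1, 2)), -8470488), -1) = Pow(Add(Pow(Add(Pow(83, Rational(1, 2)), Pow(Add(903, -24), 2)), Rational(1, 2)), -8470488), -1) = Pow(Add(Pow(Add(Pow(83, Rational(1, 2)), Pow(879, 2)), Rational(1, 2)), -8470488), -1) = Pow(Add(Pow(Add(Pow(83, Rational(1, 2)), 772641), Rational(1, 2)), -8470488), -1) = Pow(Add(Pow(Add(772641, Pow(83, Rational(1, 2))), Rational(1, 2)), -8470488), -1) = Pow(Add(-8470488, Pow(Add(772641, Pow(83, Rational(1, 2))), Rational(1, 2))), -1)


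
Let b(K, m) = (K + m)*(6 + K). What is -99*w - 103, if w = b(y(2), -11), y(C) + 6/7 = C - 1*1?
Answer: 318485/49 ≈ 6499.7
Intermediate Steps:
y(C) = -13/7 + C (y(C) = -6/7 + (C - 1*1) = -6/7 + (C - 1) = -6/7 + (-1 + C) = -13/7 + C)
b(K, m) = (6 + K)*(K + m)
w = -3268/49 (w = (-13/7 + 2)² + 6*(-13/7 + 2) + 6*(-11) + (-13/7 + 2)*(-11) = (⅐)² + 6*(⅐) - 66 + (⅐)*(-11) = 1/49 + 6/7 - 66 - 11/7 = -3268/49 ≈ -66.694)
-99*w - 103 = -99*(-3268/49) - 103 = 323532/49 - 103 = 318485/49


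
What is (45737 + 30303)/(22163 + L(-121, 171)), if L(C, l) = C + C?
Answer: 76040/21921 ≈ 3.4688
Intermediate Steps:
L(C, l) = 2*C
(45737 + 30303)/(22163 + L(-121, 171)) = (45737 + 30303)/(22163 + 2*(-121)) = 76040/(22163 - 242) = 76040/21921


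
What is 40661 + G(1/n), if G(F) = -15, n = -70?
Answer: 40646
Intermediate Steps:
40661 + G(1/n) = 40661 - 15 = 40646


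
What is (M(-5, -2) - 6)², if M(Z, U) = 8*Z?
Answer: 2116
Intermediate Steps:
(M(-5, -2) - 6)² = (8*(-5) - 6)² = (-40 - 6)² = (-46)² = 2116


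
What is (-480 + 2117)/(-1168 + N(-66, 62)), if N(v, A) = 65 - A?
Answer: -1637/1165 ≈ -1.4051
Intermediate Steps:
(-480 + 2117)/(-1168 + N(-66, 62)) = (-480 + 2117)/(-1168 + (65 - 1*62)) = 1637/(-1168 + (65 - 62)) = 1637/(-1168 + 3) = 1637/(-1165) = 1637*(-1/1165) = -1637/1165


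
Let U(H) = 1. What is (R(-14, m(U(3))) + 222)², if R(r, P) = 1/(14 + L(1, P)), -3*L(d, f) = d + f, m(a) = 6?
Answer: 60419529/1225 ≈ 49322.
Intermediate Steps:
L(d, f) = -d/3 - f/3 (L(d, f) = -(d + f)/3 = -d/3 - f/3)
R(r, P) = 1/(41/3 - P/3) (R(r, P) = 1/(14 + (-⅓*1 - P/3)) = 1/(14 + (-⅓ - P/3)) = 1/(41/3 - P/3))
(R(-14, m(U(3))) + 222)² = (-3/(-41 + 6) + 222)² = (-3/(-35) + 222)² = (-3*(-1/35) + 222)² = (3/35 + 222)² = (7773/35)² = 60419529/1225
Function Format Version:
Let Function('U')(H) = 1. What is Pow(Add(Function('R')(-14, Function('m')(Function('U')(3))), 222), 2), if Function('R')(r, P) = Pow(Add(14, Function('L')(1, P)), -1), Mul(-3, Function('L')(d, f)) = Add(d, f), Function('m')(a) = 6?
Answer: Rational(60419529, 1225) ≈ 49322.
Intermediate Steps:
Function('L')(d, f) = Add(Mul(Rational(-1, 3), d), Mul(Rational(-1, 3), f)) (Function('L')(d, f) = Mul(Rational(-1, 3), Add(d, f)) = Add(Mul(Rational(-1, 3), d), Mul(Rational(-1, 3), f)))
Function('R')(r, P) = Pow(Add(Rational(41, 3), Mul(Rational(-1, 3), P)), -1) (Function('R')(r, P) = Pow(Add(14, Add(Mul(Rational(-1, 3), 1), Mul(Rational(-1, 3), P))), -1) = Pow(Add(14, Add(Rational(-1, 3), Mul(Rational(-1, 3), P))), -1) = Pow(Add(Rational(41, 3), Mul(Rational(-1, 3), P)), -1))
Pow(Add(Function('R')(-14, Function('m')(Function('U')(3))), 222), 2) = Pow(Add(Mul(-3, Pow(Add(-41, 6), -1)), 222), 2) = Pow(Add(Mul(-3, Pow(-35, -1)), 222), 2) = Pow(Add(Mul(-3, Rational(-1, 35)), 222), 2) = Pow(Add(Rational(3, 35), 222), 2) = Pow(Rational(7773, 35), 2) = Rational(60419529, 1225)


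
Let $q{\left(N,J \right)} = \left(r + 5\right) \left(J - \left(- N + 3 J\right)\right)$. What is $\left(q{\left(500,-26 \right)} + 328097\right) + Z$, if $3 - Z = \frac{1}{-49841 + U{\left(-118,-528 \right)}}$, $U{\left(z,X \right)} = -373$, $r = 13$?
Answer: $\frac{16974139705}{50214} \approx 3.3804 \cdot 10^{5}$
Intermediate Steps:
$q{\left(N,J \right)} = - 36 J + 18 N$ ($q{\left(N,J \right)} = \left(13 + 5\right) \left(J - \left(- N + 3 J\right)\right) = 18 \left(J - \left(- N + 3 J\right)\right) = 18 \left(N - 2 J\right) = - 36 J + 18 N$)
$Z = \frac{150643}{50214}$ ($Z = 3 - \frac{1}{-49841 - 373} = 3 - \frac{1}{-50214} = 3 - - \frac{1}{50214} = 3 + \frac{1}{50214} = \frac{150643}{50214} \approx 3.0$)
$\left(q{\left(500,-26 \right)} + 328097\right) + Z = \left(\left(\left(-36\right) \left(-26\right) + 18 \cdot 500\right) + 328097\right) + \frac{150643}{50214} = \left(\left(936 + 9000\right) + 328097\right) + \frac{150643}{50214} = \left(9936 + 328097\right) + \frac{150643}{50214} = 338033 + \frac{150643}{50214} = \frac{16974139705}{50214}$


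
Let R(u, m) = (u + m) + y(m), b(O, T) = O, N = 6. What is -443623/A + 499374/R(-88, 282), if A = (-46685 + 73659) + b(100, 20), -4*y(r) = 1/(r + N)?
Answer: 15475955557351/6050687038 ≈ 2557.7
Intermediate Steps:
y(r) = -1/(4*(6 + r)) (y(r) = -1/(4*(r + 6)) = -1/(4*(6 + r)))
A = 27074 (A = (-46685 + 73659) + 100 = 26974 + 100 = 27074)
R(u, m) = m + u - 1/(24 + 4*m) (R(u, m) = (u + m) - 1/(24 + 4*m) = (m + u) - 1/(24 + 4*m) = m + u - 1/(24 + 4*m))
-443623/A + 499374/R(-88, 282) = -443623/27074 + 499374/(((-¼ + (6 + 282)*(282 - 88))/(6 + 282))) = -443623*1/27074 + 499374/(((-¼ + 288*194)/288)) = -443623/27074 + 499374/(((-¼ + 55872)/288)) = -443623/27074 + 499374/(((1/288)*(223487/4))) = -443623/27074 + 499374/(223487/1152) = -443623/27074 + 499374*(1152/223487) = -443623/27074 + 575278848/223487 = 15475955557351/6050687038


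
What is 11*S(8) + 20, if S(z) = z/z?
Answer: 31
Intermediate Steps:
S(z) = 1
11*S(8) + 20 = 11*1 + 20 = 11 + 20 = 31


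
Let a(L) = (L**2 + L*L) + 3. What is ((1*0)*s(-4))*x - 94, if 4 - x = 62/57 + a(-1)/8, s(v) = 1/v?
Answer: -94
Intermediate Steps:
a(L) = 3 + 2*L**2 (a(L) = (L**2 + L**2) + 3 = 2*L**2 + 3 = 3 + 2*L**2)
x = 1043/456 (x = 4 - (62/57 + (3 + 2*(-1)**2)/8) = 4 - (62*(1/57) + (3 + 2*1)*(1/8)) = 4 - (62/57 + (3 + 2)*(1/8)) = 4 - (62/57 + 5*(1/8)) = 4 - (62/57 + 5/8) = 4 - 1*781/456 = 4 - 781/456 = 1043/456 ≈ 2.2873)
((1*0)*s(-4))*x - 94 = ((1*0)/(-4))*(1043/456) - 94 = (0*(-1/4))*(1043/456) - 94 = 0*(1043/456) - 94 = 0 - 94 = -94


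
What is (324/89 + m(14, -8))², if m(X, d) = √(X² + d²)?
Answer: 2164436/7921 + 1296*√65/89 ≈ 390.65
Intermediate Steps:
(324/89 + m(14, -8))² = (324/89 + √(14² + (-8)²))² = (324*(1/89) + √(196 + 64))² = (324/89 + √260)² = (324/89 + 2*√65)²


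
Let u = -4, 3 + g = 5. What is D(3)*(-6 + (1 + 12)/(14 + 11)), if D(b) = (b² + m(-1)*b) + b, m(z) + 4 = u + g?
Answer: 822/25 ≈ 32.880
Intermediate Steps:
g = 2 (g = -3 + 5 = 2)
m(z) = -6 (m(z) = -4 + (-4 + 2) = -4 - 2 = -6)
D(b) = b² - 5*b (D(b) = (b² - 6*b) + b = b² - 5*b)
D(3)*(-6 + (1 + 12)/(14 + 11)) = (3*(-5 + 3))*(-6 + (1 + 12)/(14 + 11)) = (3*(-2))*(-6 + 13/25) = -6*(-6 + 13*(1/25)) = -6*(-6 + 13/25) = -6*(-137/25) = 822/25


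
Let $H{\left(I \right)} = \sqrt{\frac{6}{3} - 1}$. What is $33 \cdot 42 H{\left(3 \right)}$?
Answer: $1386$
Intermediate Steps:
$H{\left(I \right)} = 1$ ($H{\left(I \right)} = \sqrt{6 \cdot \frac{1}{3} - 1} = \sqrt{2 - 1} = \sqrt{1} = 1$)
$33 \cdot 42 H{\left(3 \right)} = 33 \cdot 42 \cdot 1 = 1386 \cdot 1 = 1386$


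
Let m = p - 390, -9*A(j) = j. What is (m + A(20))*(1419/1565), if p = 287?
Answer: -447931/4695 ≈ -95.406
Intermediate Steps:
A(j) = -j/9
m = -103 (m = 287 - 390 = -103)
(m + A(20))*(1419/1565) = (-103 - ⅑*20)*(1419/1565) = (-103 - 20/9)*(1419*(1/1565)) = -947/9*1419/1565 = -447931/4695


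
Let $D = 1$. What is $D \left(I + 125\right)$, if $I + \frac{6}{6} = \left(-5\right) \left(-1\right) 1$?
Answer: $129$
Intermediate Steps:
$I = 4$ ($I = -1 + \left(-5\right) \left(-1\right) 1 = -1 + 5 \cdot 1 = -1 + 5 = 4$)
$D \left(I + 125\right) = 1 \left(4 + 125\right) = 1 \cdot 129 = 129$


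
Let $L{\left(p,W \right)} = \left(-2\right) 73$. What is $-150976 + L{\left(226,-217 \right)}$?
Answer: $-151122$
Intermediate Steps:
$L{\left(p,W \right)} = -146$
$-150976 + L{\left(226,-217 \right)} = -150976 - 146 = -151122$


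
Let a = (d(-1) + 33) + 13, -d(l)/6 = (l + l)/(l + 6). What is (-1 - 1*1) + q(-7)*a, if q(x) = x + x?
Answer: -3398/5 ≈ -679.60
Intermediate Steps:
q(x) = 2*x
d(l) = -12*l/(6 + l) (d(l) = -6*(l + l)/(l + 6) = -6*2*l/(6 + l) = -12*l/(6 + l))
a = 242/5 (a = (-12*(-1)/(6 - 1) + 33) + 13 = (-12*(-1)/5 + 33) + 13 = (-12*(-1)*1/5 + 33) + 13 = (12/5 + 33) + 13 = 177/5 + 13 = 242/5 ≈ 48.400)
(-1 - 1*1) + q(-7)*a = (-1 - 1*1) + (2*(-7))*(242/5) = (-1 - 1) - 14*242/5 = -2 - 3388/5 = -3398/5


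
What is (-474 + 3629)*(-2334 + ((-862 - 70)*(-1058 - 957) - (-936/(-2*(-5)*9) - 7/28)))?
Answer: 23670786923/4 ≈ 5.9177e+9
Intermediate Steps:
(-474 + 3629)*(-2334 + ((-862 - 70)*(-1058 - 957) - (-936/(-2*(-5)*9) - 7/28))) = 3155*(-2334 + (-932*(-2015) - (-936/(10*9) - 7*1/28))) = 3155*(-2334 + (1877980 - (-936/90 - ¼))) = 3155*(-2334 + (1877980 - (-936*1/90 - ¼))) = 3155*(-2334 + (1877980 - (-52/5 - ¼))) = 3155*(-2334 + (1877980 - 1*(-213/20))) = 3155*(-2334 + (1877980 + 213/20)) = 3155*(-2334 + 37559813/20) = 3155*(37513133/20) = 23670786923/4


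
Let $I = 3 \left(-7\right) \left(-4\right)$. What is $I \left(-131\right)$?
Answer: $-11004$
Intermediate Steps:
$I = 84$ ($I = \left(-21\right) \left(-4\right) = 84$)
$I \left(-131\right) = 84 \left(-131\right) = -11004$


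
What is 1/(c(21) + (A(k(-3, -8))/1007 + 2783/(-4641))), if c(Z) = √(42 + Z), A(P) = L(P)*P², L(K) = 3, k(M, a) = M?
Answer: 12511737885738/1368846025941371 + 65524442217507*√7/1368846025941371 ≈ 0.13579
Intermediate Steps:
A(P) = 3*P²
1/(c(21) + (A(k(-3, -8))/1007 + 2783/(-4641))) = 1/(√(42 + 21) + ((3*(-3)²)/1007 + 2783/(-4641))) = 1/(√63 + ((3*9)*(1/1007) + 2783*(-1/4641))) = 1/(3*√7 + (27*(1/1007) - 2783/4641)) = 1/(3*√7 + (27/1007 - 2783/4641)) = 1/(3*√7 - 2677174/4673487) = 1/(-2677174/4673487 + 3*√7)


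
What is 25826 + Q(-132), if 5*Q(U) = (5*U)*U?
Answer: 43250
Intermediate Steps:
Q(U) = U**2 (Q(U) = ((5*U)*U)/5 = (5*U**2)/5 = U**2)
25826 + Q(-132) = 25826 + (-132)**2 = 25826 + 17424 = 43250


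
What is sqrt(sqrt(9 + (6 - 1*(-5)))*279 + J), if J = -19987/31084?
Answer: sqrt(-155318977 + 134787000312*sqrt(5))/15542 ≈ 35.314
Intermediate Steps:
J = -19987/31084 (J = -19987*1/31084 = -19987/31084 ≈ -0.64300)
sqrt(sqrt(9 + (6 - 1*(-5)))*279 + J) = sqrt(sqrt(9 + (6 - 1*(-5)))*279 - 19987/31084) = sqrt(sqrt(9 + (6 + 5))*279 - 19987/31084) = sqrt(sqrt(9 + 11)*279 - 19987/31084) = sqrt(sqrt(20)*279 - 19987/31084) = sqrt((2*sqrt(5))*279 - 19987/31084) = sqrt(558*sqrt(5) - 19987/31084) = sqrt(-19987/31084 + 558*sqrt(5))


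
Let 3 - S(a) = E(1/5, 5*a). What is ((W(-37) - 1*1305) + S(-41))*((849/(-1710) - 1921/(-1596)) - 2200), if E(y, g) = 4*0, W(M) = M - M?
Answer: 28634793/10 ≈ 2.8635e+6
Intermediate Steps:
W(M) = 0
E(y, g) = 0
S(a) = 3 (S(a) = 3 - 1*0 = 3 + 0 = 3)
((W(-37) - 1*1305) + S(-41))*((849/(-1710) - 1921/(-1596)) - 2200) = ((0 - 1*1305) + 3)*((849/(-1710) - 1921/(-1596)) - 2200) = ((0 - 1305) + 3)*((849*(-1/1710) - 1921*(-1/1596)) - 2200) = (-1305 + 3)*((-283/570 + 1921/1596) - 2200) = -1302*(99/140 - 2200) = -1302*(-307901/140) = 28634793/10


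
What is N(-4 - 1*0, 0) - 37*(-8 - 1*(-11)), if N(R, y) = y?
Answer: -111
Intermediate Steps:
N(-4 - 1*0, 0) - 37*(-8 - 1*(-11)) = 0 - 37*(-8 - 1*(-11)) = 0 - 37*(-8 + 11) = 0 - 37*3 = 0 - 111 = -111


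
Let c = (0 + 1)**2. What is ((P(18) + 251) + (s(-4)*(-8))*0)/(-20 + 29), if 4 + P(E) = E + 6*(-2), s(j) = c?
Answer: 253/9 ≈ 28.111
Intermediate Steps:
c = 1 (c = 1**2 = 1)
s(j) = 1
P(E) = -16 + E (P(E) = -4 + (E + 6*(-2)) = -4 + (E - 12) = -4 + (-12 + E) = -16 + E)
((P(18) + 251) + (s(-4)*(-8))*0)/(-20 + 29) = (((-16 + 18) + 251) + (1*(-8))*0)/(-20 + 29) = ((2 + 251) - 8*0)/9 = (253 + 0)*(1/9) = 253*(1/9) = 253/9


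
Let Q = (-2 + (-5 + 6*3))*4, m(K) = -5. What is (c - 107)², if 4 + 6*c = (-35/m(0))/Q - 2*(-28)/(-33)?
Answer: 7305975625/627264 ≈ 11647.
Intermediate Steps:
Q = 44 (Q = (-2 + (-5 + 18))*4 = (-2 + 13)*4 = 11*4 = 44)
c = -731/792 (c = -⅔ + (-35/(-5)/44 - 2*(-28)/(-33))/6 = -⅔ + (-35*(-⅕)*(1/44) + 56*(-1/33))/6 = -⅔ + (7*(1/44) - 56/33)/6 = -⅔ + (7/44 - 56/33)/6 = -⅔ + (⅙)*(-203/132) = -⅔ - 203/792 = -731/792 ≈ -0.92298)
(c - 107)² = (-731/792 - 107)² = (-85475/792)² = 7305975625/627264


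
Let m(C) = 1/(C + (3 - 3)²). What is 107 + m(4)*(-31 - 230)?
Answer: 167/4 ≈ 41.750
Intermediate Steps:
m(C) = 1/C (m(C) = 1/(C + 0²) = 1/(C + 0) = 1/C)
107 + m(4)*(-31 - 230) = 107 + (-31 - 230)/4 = 107 + (¼)*(-261) = 107 - 261/4 = 167/4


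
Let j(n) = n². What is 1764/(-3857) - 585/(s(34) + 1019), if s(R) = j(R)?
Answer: -69/95 ≈ -0.72632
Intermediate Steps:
s(R) = R²
1764/(-3857) - 585/(s(34) + 1019) = 1764/(-3857) - 585/(34² + 1019) = 1764*(-1/3857) - 585/(1156 + 1019) = -252/551 - 585/2175 = -252/551 - 585*1/2175 = -252/551 - 39/145 = -69/95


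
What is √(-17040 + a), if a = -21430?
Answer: I*√38470 ≈ 196.14*I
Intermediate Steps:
√(-17040 + a) = √(-17040 - 21430) = √(-38470) = I*√38470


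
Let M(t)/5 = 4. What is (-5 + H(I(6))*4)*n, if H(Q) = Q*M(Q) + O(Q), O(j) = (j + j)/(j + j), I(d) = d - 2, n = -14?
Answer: -4466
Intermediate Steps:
M(t) = 20 (M(t) = 5*4 = 20)
I(d) = -2 + d
O(j) = 1 (O(j) = (2*j)/((2*j)) = (2*j)*(1/(2*j)) = 1)
H(Q) = 1 + 20*Q (H(Q) = Q*20 + 1 = 20*Q + 1 = 1 + 20*Q)
(-5 + H(I(6))*4)*n = (-5 + (1 + 20*(-2 + 6))*4)*(-14) = (-5 + (1 + 20*4)*4)*(-14) = (-5 + (1 + 80)*4)*(-14) = (-5 + 81*4)*(-14) = (-5 + 324)*(-14) = 319*(-14) = -4466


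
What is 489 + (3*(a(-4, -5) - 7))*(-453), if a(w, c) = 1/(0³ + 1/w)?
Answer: 15438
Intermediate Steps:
a(w, c) = w (a(w, c) = 1/(0 + 1/w) = 1/(1/w) = w)
489 + (3*(a(-4, -5) - 7))*(-453) = 489 + (3*(-4 - 7))*(-453) = 489 + (3*(-11))*(-453) = 489 - 33*(-453) = 489 + 14949 = 15438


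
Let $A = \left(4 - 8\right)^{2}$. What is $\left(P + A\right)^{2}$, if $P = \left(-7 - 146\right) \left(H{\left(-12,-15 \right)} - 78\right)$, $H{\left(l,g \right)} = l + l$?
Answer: $244046884$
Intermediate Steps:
$H{\left(l,g \right)} = 2 l$
$A = 16$ ($A = \left(-4\right)^{2} = 16$)
$P = 15606$ ($P = \left(-7 - 146\right) \left(2 \left(-12\right) - 78\right) = - 153 \left(-24 - 78\right) = \left(-153\right) \left(-102\right) = 15606$)
$\left(P + A\right)^{2} = \left(15606 + 16\right)^{2} = 15622^{2} = 244046884$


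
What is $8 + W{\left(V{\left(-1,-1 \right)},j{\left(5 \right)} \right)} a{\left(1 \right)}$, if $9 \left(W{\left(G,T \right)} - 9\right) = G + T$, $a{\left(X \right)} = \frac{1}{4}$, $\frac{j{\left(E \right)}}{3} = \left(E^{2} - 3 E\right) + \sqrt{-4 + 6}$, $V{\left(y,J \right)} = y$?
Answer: $\frac{199}{18} + \frac{\sqrt{2}}{12} \approx 11.173$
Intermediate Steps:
$j{\left(E \right)} = - 9 E + 3 \sqrt{2} + 3 E^{2}$ ($j{\left(E \right)} = 3 \left(\left(E^{2} - 3 E\right) + \sqrt{-4 + 6}\right) = 3 \left(\left(E^{2} - 3 E\right) + \sqrt{2}\right) = 3 \left(\sqrt{2} + E^{2} - 3 E\right) = - 9 E + 3 \sqrt{2} + 3 E^{2}$)
$a{\left(X \right)} = \frac{1}{4}$
$W{\left(G,T \right)} = 9 + \frac{G}{9} + \frac{T}{9}$ ($W{\left(G,T \right)} = 9 + \frac{G + T}{9} = 9 + \left(\frac{G}{9} + \frac{T}{9}\right) = 9 + \frac{G}{9} + \frac{T}{9}$)
$8 + W{\left(V{\left(-1,-1 \right)},j{\left(5 \right)} \right)} a{\left(1 \right)} = 8 + \left(9 + \frac{1}{9} \left(-1\right) + \frac{\left(-9\right) 5 + 3 \sqrt{2} + 3 \cdot 5^{2}}{9}\right) \frac{1}{4} = 8 + \left(9 - \frac{1}{9} + \frac{-45 + 3 \sqrt{2} + 3 \cdot 25}{9}\right) \frac{1}{4} = 8 + \left(9 - \frac{1}{9} + \frac{-45 + 3 \sqrt{2} + 75}{9}\right) \frac{1}{4} = 8 + \left(9 - \frac{1}{9} + \frac{30 + 3 \sqrt{2}}{9}\right) \frac{1}{4} = 8 + \left(9 - \frac{1}{9} + \left(\frac{10}{3} + \frac{\sqrt{2}}{3}\right)\right) \frac{1}{4} = 8 + \left(\frac{110}{9} + \frac{\sqrt{2}}{3}\right) \frac{1}{4} = 8 + \left(\frac{55}{18} + \frac{\sqrt{2}}{12}\right) = \frac{199}{18} + \frac{\sqrt{2}}{12}$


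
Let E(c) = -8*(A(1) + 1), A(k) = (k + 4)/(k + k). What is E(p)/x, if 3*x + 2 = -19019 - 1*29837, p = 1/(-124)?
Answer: 14/8143 ≈ 0.0017193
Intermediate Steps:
A(k) = (4 + k)/(2*k) (A(k) = (4 + k)/((2*k)) = (4 + k)*(1/(2*k)) = (4 + k)/(2*k))
p = -1/124 ≈ -0.0080645
E(c) = -28 (E(c) = -8*((½)*(4 + 1)/1 + 1) = -8*((½)*1*5 + 1) = -8*(5/2 + 1) = -8*7/2 = -28)
x = -16286 (x = -⅔ + (-19019 - 1*29837)/3 = -⅔ + (-19019 - 29837)/3 = -⅔ + (⅓)*(-48856) = -⅔ - 48856/3 = -16286)
E(p)/x = -28/(-16286) = -28*(-1/16286) = 14/8143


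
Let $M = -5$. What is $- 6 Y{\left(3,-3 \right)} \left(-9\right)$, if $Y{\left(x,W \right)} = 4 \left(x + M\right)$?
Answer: $-432$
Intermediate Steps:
$Y{\left(x,W \right)} = -20 + 4 x$ ($Y{\left(x,W \right)} = 4 \left(x - 5\right) = 4 \left(-5 + x\right) = -20 + 4 x$)
$- 6 Y{\left(3,-3 \right)} \left(-9\right) = - 6 \left(-20 + 4 \cdot 3\right) \left(-9\right) = - 6 \left(-20 + 12\right) \left(-9\right) = \left(-6\right) \left(-8\right) \left(-9\right) = 48 \left(-9\right) = -432$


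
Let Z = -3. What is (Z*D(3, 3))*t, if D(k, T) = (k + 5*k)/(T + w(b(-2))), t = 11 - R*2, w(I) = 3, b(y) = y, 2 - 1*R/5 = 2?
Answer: -99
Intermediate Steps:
R = 0 (R = 10 - 5*2 = 10 - 10 = 0)
t = 11 (t = 11 - 0*2 = 11 - 1*0 = 11 + 0 = 11)
D(k, T) = 6*k/(3 + T) (D(k, T) = (k + 5*k)/(T + 3) = (6*k)/(3 + T) = 6*k/(3 + T))
(Z*D(3, 3))*t = -18*3/(3 + 3)*11 = -18*3/6*11 = -3*3*11 = -9*11 = -99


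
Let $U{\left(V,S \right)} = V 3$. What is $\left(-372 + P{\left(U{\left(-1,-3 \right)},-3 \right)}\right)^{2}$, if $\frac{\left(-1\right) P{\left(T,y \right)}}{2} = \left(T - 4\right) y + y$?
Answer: $166464$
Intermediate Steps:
$U{\left(V,S \right)} = 3 V$
$P{\left(T,y \right)} = - 2 y - 2 y \left(-4 + T\right)$ ($P{\left(T,y \right)} = - 2 \left(\left(T - 4\right) y + y\right) = - 2 \left(\left(-4 + T\right) y + y\right) = - 2 \left(y \left(-4 + T\right) + y\right) = - 2 \left(y + y \left(-4 + T\right)\right) = - 2 y - 2 y \left(-4 + T\right)$)
$\left(-372 + P{\left(U{\left(-1,-3 \right)},-3 \right)}\right)^{2} = \left(-372 + 2 \left(-3\right) \left(3 - 3 \left(-1\right)\right)\right)^{2} = \left(-372 + 2 \left(-3\right) \left(3 - -3\right)\right)^{2} = \left(-372 + 2 \left(-3\right) \left(3 + 3\right)\right)^{2} = \left(-372 + 2 \left(-3\right) 6\right)^{2} = \left(-372 - 36\right)^{2} = \left(-408\right)^{2} = 166464$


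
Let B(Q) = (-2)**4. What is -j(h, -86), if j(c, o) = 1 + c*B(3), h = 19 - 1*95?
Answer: 1215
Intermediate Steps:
B(Q) = 16
h = -76 (h = 19 - 95 = -76)
j(c, o) = 1 + 16*c (j(c, o) = 1 + c*16 = 1 + 16*c)
-j(h, -86) = -(1 + 16*(-76)) = -(1 - 1216) = -1*(-1215) = 1215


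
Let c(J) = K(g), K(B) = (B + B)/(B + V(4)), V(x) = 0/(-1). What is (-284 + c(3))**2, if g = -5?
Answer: 79524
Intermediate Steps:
V(x) = 0 (V(x) = 0*(-1) = 0)
K(B) = 2 (K(B) = (B + B)/(B + 0) = (2*B)/B = 2)
c(J) = 2
(-284 + c(3))**2 = (-284 + 2)**2 = (-282)**2 = 79524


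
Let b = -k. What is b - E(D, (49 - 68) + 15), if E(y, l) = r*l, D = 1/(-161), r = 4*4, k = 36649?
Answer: -36585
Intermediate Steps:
r = 16
D = -1/161 ≈ -0.0062112
b = -36649 (b = -1*36649 = -36649)
E(y, l) = 16*l
b - E(D, (49 - 68) + 15) = -36649 - 16*((49 - 68) + 15) = -36649 - 16*(-19 + 15) = -36649 - 16*(-4) = -36649 - 1*(-64) = -36649 + 64 = -36585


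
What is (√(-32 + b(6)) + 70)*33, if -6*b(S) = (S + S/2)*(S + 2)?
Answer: 2310 + 66*I*√11 ≈ 2310.0 + 218.9*I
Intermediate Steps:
b(S) = -S*(2 + S)/4 (b(S) = -(S + S/2)*(S + 2)/6 = -(S + S*(½))*(2 + S)/6 = -(S + S/2)*(2 + S)/6 = -3*S/2*(2 + S)/6 = -S*(2 + S)/4)
(√(-32 + b(6)) + 70)*33 = (√(-32 - ¼*6*(2 + 6)) + 70)*33 = (√(-32 - ¼*6*8) + 70)*33 = (√(-32 - 12) + 70)*33 = (√(-44) + 70)*33 = (2*I*√11 + 70)*33 = (70 + 2*I*√11)*33 = 2310 + 66*I*√11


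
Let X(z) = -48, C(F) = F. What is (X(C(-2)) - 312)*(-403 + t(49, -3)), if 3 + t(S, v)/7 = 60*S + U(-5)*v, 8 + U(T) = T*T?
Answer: -7127640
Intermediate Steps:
U(T) = -8 + T² (U(T) = -8 + T*T = -8 + T²)
t(S, v) = -21 + 119*v + 420*S (t(S, v) = -21 + 7*(60*S + (-8 + (-5)²)*v) = -21 + 7*(60*S + (-8 + 25)*v) = -21 + 7*(60*S + 17*v) = -21 + 7*(17*v + 60*S) = -21 + (119*v + 420*S) = -21 + 119*v + 420*S)
(X(C(-2)) - 312)*(-403 + t(49, -3)) = (-48 - 312)*(-403 + (-21 + 119*(-3) + 420*49)) = -360*(-403 + (-21 - 357 + 20580)) = -360*(-403 + 20202) = -360*19799 = -7127640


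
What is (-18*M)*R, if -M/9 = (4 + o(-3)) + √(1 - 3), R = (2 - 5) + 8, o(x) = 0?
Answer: 3240 + 810*I*√2 ≈ 3240.0 + 1145.5*I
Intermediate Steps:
R = 5 (R = -3 + 8 = 5)
M = -36 - 9*I*√2 (M = -9*((4 + 0) + √(1 - 3)) = -9*(4 + √(-2)) = -9*(4 + I*√2) = -36 - 9*I*√2 ≈ -36.0 - 12.728*I)
(-18*M)*R = -18*(-36 - 9*I*√2)*5 = (648 + 162*I*√2)*5 = 3240 + 810*I*√2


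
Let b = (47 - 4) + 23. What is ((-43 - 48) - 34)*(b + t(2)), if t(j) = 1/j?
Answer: -16625/2 ≈ -8312.5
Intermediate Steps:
b = 66 (b = 43 + 23 = 66)
((-43 - 48) - 34)*(b + t(2)) = ((-43 - 48) - 34)*(66 + 1/2) = (-91 - 34)*(66 + ½) = -125*133/2 = -16625/2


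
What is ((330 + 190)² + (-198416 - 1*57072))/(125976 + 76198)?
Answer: 7456/101087 ≈ 0.073758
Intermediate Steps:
((330 + 190)² + (-198416 - 1*57072))/(125976 + 76198) = (520² + (-198416 - 57072))/202174 = (270400 - 255488)*(1/202174) = 14912*(1/202174) = 7456/101087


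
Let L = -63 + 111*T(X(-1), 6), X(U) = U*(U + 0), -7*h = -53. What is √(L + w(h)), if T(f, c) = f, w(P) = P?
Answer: √2723/7 ≈ 7.4546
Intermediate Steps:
h = 53/7 (h = -⅐*(-53) = 53/7 ≈ 7.5714)
X(U) = U² (X(U) = U*U = U²)
L = 48 (L = -63 + 111*(-1)² = -63 + 111*1 = -63 + 111 = 48)
√(L + w(h)) = √(48 + 53/7) = √(389/7) = √2723/7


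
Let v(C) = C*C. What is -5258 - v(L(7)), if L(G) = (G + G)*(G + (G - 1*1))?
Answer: -38382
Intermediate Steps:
L(G) = 2*G*(-1 + 2*G) (L(G) = (2*G)*(G + (G - 1)) = (2*G)*(G + (-1 + G)) = (2*G)*(-1 + 2*G) = 2*G*(-1 + 2*G))
v(C) = C²
-5258 - v(L(7)) = -5258 - (2*7*(-1 + 2*7))² = -5258 - (2*7*(-1 + 14))² = -5258 - (2*7*13)² = -5258 - 1*182² = -5258 - 1*33124 = -5258 - 33124 = -38382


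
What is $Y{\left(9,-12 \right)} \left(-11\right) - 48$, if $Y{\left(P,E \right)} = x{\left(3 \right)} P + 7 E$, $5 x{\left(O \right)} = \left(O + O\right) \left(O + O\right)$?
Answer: $\frac{816}{5} \approx 163.2$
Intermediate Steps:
$x{\left(O \right)} = \frac{4 O^{2}}{5}$ ($x{\left(O \right)} = \frac{\left(O + O\right) \left(O + O\right)}{5} = \frac{2 O 2 O}{5} = \frac{4 O^{2}}{5}$)
$Y{\left(P,E \right)} = 7 E + \frac{36 P}{5}$ ($Y{\left(P,E \right)} = \frac{4 \cdot 3^{2}}{5} P + 7 E = \frac{4}{5} \cdot 9 P + 7 E = \frac{36 P}{5} + 7 E = 7 E + \frac{36 P}{5}$)
$Y{\left(9,-12 \right)} \left(-11\right) - 48 = \left(7 \left(-12\right) + \frac{36}{5} \cdot 9\right) \left(-11\right) - 48 = \left(-84 + \frac{324}{5}\right) \left(-11\right) - 48 = \left(- \frac{96}{5}\right) \left(-11\right) - 48 = \frac{1056}{5} - 48 = \frac{816}{5}$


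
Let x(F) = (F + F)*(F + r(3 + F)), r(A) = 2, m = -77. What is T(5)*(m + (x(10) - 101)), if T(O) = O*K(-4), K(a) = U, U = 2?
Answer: 620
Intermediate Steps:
K(a) = 2
T(O) = 2*O (T(O) = O*2 = 2*O)
x(F) = 2*F*(2 + F) (x(F) = (F + F)*(F + 2) = (2*F)*(2 + F) = 2*F*(2 + F))
T(5)*(m + (x(10) - 101)) = (2*5)*(-77 + (2*10*(2 + 10) - 101)) = 10*(-77 + (2*10*12 - 101)) = 10*(-77 + (240 - 101)) = 10*(-77 + 139) = 10*62 = 620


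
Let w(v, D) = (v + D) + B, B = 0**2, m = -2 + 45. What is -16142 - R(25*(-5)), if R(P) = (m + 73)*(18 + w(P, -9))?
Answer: -2686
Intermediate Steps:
m = 43
B = 0
w(v, D) = D + v (w(v, D) = (v + D) + 0 = (D + v) + 0 = D + v)
R(P) = 1044 + 116*P (R(P) = (43 + 73)*(18 + (-9 + P)) = 116*(9 + P) = 1044 + 116*P)
-16142 - R(25*(-5)) = -16142 - (1044 + 116*(25*(-5))) = -16142 - (1044 + 116*(-125)) = -16142 - (1044 - 14500) = -16142 - 1*(-13456) = -16142 + 13456 = -2686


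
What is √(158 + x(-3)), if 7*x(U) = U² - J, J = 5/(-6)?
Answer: √281190/42 ≈ 12.626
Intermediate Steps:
J = -⅚ (J = 5*(-⅙) = -⅚ ≈ -0.83333)
x(U) = 5/42 + U²/7 (x(U) = (U² - 1*(-⅚))/7 = (U² + ⅚)/7 = (⅚ + U²)/7 = 5/42 + U²/7)
√(158 + x(-3)) = √(158 + (5/42 + (⅐)*(-3)²)) = √(158 + (5/42 + (⅐)*9)) = √(158 + (5/42 + 9/7)) = √(158 + 59/42) = √(6695/42) = √281190/42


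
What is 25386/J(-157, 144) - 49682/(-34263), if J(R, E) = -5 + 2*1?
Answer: -289883824/34263 ≈ -8460.5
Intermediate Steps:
J(R, E) = -3 (J(R, E) = -5 + 2 = -3)
25386/J(-157, 144) - 49682/(-34263) = 25386/(-3) - 49682/(-34263) = 25386*(-⅓) - 49682*(-1/34263) = -8462 + 49682/34263 = -289883824/34263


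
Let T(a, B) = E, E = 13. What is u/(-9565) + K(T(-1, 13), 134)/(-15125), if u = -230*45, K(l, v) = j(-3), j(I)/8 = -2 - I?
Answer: 31293446/28934125 ≈ 1.0815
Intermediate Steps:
j(I) = -16 - 8*I (j(I) = 8*(-2 - I) = -16 - 8*I)
T(a, B) = 13
K(l, v) = 8 (K(l, v) = -16 - 8*(-3) = -16 + 24 = 8)
u = -10350
u/(-9565) + K(T(-1, 13), 134)/(-15125) = -10350/(-9565) + 8/(-15125) = -10350*(-1/9565) + 8*(-1/15125) = 2070/1913 - 8/15125 = 31293446/28934125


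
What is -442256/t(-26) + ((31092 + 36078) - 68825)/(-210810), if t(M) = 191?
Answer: -18646334251/8052942 ≈ -2315.5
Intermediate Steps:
-442256/t(-26) + ((31092 + 36078) - 68825)/(-210810) = -442256/191 + ((31092 + 36078) - 68825)/(-210810) = -442256*1/191 + (67170 - 68825)*(-1/210810) = -442256/191 - 1655*(-1/210810) = -442256/191 + 331/42162 = -18646334251/8052942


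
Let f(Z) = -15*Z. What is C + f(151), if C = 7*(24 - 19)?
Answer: -2230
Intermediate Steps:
C = 35 (C = 7*5 = 35)
C + f(151) = 35 - 15*151 = 35 - 2265 = -2230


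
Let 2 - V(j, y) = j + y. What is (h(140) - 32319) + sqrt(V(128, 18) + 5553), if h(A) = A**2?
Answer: -12719 + 3*sqrt(601) ≈ -12645.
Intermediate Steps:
V(j, y) = 2 - j - y (V(j, y) = 2 - (j + y) = 2 + (-j - y) = 2 - j - y)
(h(140) - 32319) + sqrt(V(128, 18) + 5553) = (140**2 - 32319) + sqrt((2 - 1*128 - 1*18) + 5553) = (19600 - 32319) + sqrt((2 - 128 - 18) + 5553) = -12719 + sqrt(-144 + 5553) = -12719 + sqrt(5409) = -12719 + 3*sqrt(601)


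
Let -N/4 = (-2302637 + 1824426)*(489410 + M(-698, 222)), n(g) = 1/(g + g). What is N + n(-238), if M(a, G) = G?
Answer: 445816665502207/476 ≈ 9.3659e+11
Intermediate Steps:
n(g) = 1/(2*g)
N = 936589633408 (N = -4*(-2302637 + 1824426)*(489410 + 222) = -(-1912844)*489632 = -4*(-234147408352) = 936589633408)
N + n(-238) = 936589633408 + (½)/(-238) = 936589633408 + (½)*(-1/238) = 936589633408 - 1/476 = 445816665502207/476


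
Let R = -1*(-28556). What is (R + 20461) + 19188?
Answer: 68205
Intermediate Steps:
R = 28556
(R + 20461) + 19188 = (28556 + 20461) + 19188 = 49017 + 19188 = 68205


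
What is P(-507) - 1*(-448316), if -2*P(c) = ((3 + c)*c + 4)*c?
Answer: 65225678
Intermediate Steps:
P(c) = -c*(4 + c*(3 + c))/2 (P(c) = -((3 + c)*c + 4)*c/2 = -(c*(3 + c) + 4)*c/2 = -(4 + c*(3 + c))*c/2 = -c*(4 + c*(3 + c))/2)
P(-507) - 1*(-448316) = -½*(-507)*(4 + (-507)² + 3*(-507)) - 1*(-448316) = -½*(-507)*(4 + 257049 - 1521) + 448316 = -½*(-507)*255532 + 448316 = 64777362 + 448316 = 65225678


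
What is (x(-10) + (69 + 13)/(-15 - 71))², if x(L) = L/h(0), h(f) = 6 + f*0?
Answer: 114244/16641 ≈ 6.8652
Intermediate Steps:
h(f) = 6 (h(f) = 6 + 0 = 6)
x(L) = L/6
(x(-10) + (69 + 13)/(-15 - 71))² = ((⅙)*(-10) + (69 + 13)/(-15 - 71))² = (-5/3 + 82/(-86))² = (-5/3 + 82*(-1/86))² = (-5/3 - 41/43)² = (-338/129)² = 114244/16641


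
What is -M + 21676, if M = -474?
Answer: 22150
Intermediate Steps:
-M + 21676 = -1*(-474) + 21676 = 474 + 21676 = 22150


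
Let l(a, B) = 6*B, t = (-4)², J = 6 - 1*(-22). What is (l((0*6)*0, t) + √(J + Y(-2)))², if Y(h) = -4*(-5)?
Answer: 9264 + 768*√3 ≈ 10594.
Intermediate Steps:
J = 28 (J = 6 + 22 = 28)
t = 16
Y(h) = 20
(l((0*6)*0, t) + √(J + Y(-2)))² = (6*16 + √(28 + 20))² = (96 + √48)² = (96 + 4*√3)²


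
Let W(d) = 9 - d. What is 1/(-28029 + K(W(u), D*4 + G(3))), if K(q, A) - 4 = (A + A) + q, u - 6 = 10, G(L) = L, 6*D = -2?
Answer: -3/84086 ≈ -3.5678e-5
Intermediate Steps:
D = -⅓ (D = (⅙)*(-2) = -⅓ ≈ -0.33333)
u = 16 (u = 6 + 10 = 16)
K(q, A) = 4 + q + 2*A (K(q, A) = 4 + ((A + A) + q) = 4 + (2*A + q) = 4 + (q + 2*A) = 4 + q + 2*A)
1/(-28029 + K(W(u), D*4 + G(3))) = 1/(-28029 + (4 + (9 - 1*16) + 2*(-⅓*4 + 3))) = 1/(-28029 + (4 + (9 - 16) + 2*(-4/3 + 3))) = 1/(-28029 + (4 - 7 + 2*(5/3))) = 1/(-28029 + (4 - 7 + 10/3)) = 1/(-28029 + ⅓) = 1/(-84086/3) = -3/84086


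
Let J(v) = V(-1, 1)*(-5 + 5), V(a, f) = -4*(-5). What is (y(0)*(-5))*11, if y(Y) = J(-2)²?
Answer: 0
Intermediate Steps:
V(a, f) = 20
J(v) = 0 (J(v) = 20*(-5 + 5) = 20*0 = 0)
y(Y) = 0 (y(Y) = 0² = 0)
(y(0)*(-5))*11 = (0*(-5))*11 = 0*11 = 0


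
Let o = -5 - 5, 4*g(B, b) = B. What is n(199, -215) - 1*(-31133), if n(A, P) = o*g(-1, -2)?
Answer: 62271/2 ≈ 31136.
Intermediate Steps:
g(B, b) = B/4
o = -10
n(A, P) = 5/2 (n(A, P) = -5*(-1)/2 = -10*(-¼) = 5/2)
n(199, -215) - 1*(-31133) = 5/2 - 1*(-31133) = 5/2 + 31133 = 62271/2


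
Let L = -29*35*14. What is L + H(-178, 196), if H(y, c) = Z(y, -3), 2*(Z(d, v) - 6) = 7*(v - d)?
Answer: -27183/2 ≈ -13592.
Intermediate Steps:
Z(d, v) = 6 - 7*d/2 + 7*v/2 (Z(d, v) = 6 + (7*(v - d))/2 = 6 + (-7*d + 7*v)/2 = 6 + (-7*d/2 + 7*v/2) = 6 - 7*d/2 + 7*v/2)
H(y, c) = -9/2 - 7*y/2 (H(y, c) = 6 - 7*y/2 + (7/2)*(-3) = 6 - 7*y/2 - 21/2 = -9/2 - 7*y/2)
L = -14210 (L = -1015*14 = -1*14210 = -14210)
L + H(-178, 196) = -14210 + (-9/2 - 7/2*(-178)) = -14210 + (-9/2 + 623) = -14210 + 1237/2 = -27183/2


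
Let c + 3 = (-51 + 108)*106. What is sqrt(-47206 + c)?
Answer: I*sqrt(41167) ≈ 202.9*I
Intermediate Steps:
c = 6039 (c = -3 + (-51 + 108)*106 = -3 + 57*106 = -3 + 6042 = 6039)
sqrt(-47206 + c) = sqrt(-47206 + 6039) = sqrt(-41167) = I*sqrt(41167)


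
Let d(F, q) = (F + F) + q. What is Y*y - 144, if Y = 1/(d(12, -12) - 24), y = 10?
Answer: -869/6 ≈ -144.83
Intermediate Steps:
d(F, q) = q + 2*F (d(F, q) = 2*F + q = q + 2*F)
Y = -1/12 (Y = 1/((-12 + 2*12) - 24) = 1/((-12 + 24) - 24) = 1/(12 - 24) = 1/(-12) = -1/12 ≈ -0.083333)
Y*y - 144 = -1/12*10 - 144 = -⅚ - 144 = -869/6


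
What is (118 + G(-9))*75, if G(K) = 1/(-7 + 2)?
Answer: 8835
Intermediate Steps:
G(K) = -⅕ (G(K) = 1/(-5) = -⅕)
(118 + G(-9))*75 = (118 - ⅕)*75 = (589/5)*75 = 8835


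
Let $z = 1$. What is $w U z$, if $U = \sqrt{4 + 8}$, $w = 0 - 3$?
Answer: $- 6 \sqrt{3} \approx -10.392$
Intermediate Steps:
$w = -3$ ($w = 0 - 3 = -3$)
$U = 2 \sqrt{3}$ ($U = \sqrt{12} = 2 \sqrt{3} \approx 3.4641$)
$w U z = - 3 \cdot 2 \sqrt{3} \cdot 1 = - 6 \sqrt{3} \cdot 1 = - 6 \sqrt{3}$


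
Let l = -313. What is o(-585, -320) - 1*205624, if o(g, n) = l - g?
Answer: -205352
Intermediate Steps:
o(g, n) = -313 - g
o(-585, -320) - 1*205624 = (-313 - 1*(-585)) - 1*205624 = (-313 + 585) - 205624 = 272 - 205624 = -205352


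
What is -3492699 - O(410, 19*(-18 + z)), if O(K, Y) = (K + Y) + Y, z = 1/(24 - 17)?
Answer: -24447013/7 ≈ -3.4924e+6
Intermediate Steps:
z = 1/7 ≈ 0.14286
O(K, Y) = K + 2*Y
-3492699 - O(410, 19*(-18 + z)) = -3492699 - (410 + 2*(19*(-18 + 1/7))) = -3492699 - (410 + 2*(19*(-125/7))) = -3492699 - (410 + 2*(-2375/7)) = -3492699 - (410 - 4750/7) = -3492699 - 1*(-1880/7) = -3492699 + 1880/7 = -24447013/7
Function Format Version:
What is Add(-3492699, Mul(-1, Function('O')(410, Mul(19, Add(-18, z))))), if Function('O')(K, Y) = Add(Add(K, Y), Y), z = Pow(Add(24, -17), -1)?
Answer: Rational(-24447013, 7) ≈ -3.4924e+6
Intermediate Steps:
z = Rational(1, 7) (z = Pow(7, -1) = Rational(1, 7) ≈ 0.14286)
Function('O')(K, Y) = Add(K, Mul(2, Y))
Add(-3492699, Mul(-1, Function('O')(410, Mul(19, Add(-18, z))))) = Add(-3492699, Mul(-1, Add(410, Mul(2, Mul(19, Add(-18, Rational(1, 7))))))) = Add(-3492699, Mul(-1, Add(410, Mul(2, Mul(19, Rational(-125, 7)))))) = Add(-3492699, Mul(-1, Add(410, Mul(2, Rational(-2375, 7))))) = Add(-3492699, Mul(-1, Add(410, Rational(-4750, 7)))) = Add(-3492699, Mul(-1, Rational(-1880, 7))) = Add(-3492699, Rational(1880, 7)) = Rational(-24447013, 7)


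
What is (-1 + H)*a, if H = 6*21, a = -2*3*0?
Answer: 0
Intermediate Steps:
a = 0 (a = -6*0 = 0)
H = 126
(-1 + H)*a = (-1 + 126)*0 = 125*0 = 0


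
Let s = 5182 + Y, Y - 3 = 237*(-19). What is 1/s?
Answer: 1/682 ≈ 0.0014663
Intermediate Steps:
Y = -4500 (Y = 3 + 237*(-19) = 3 - 4503 = -4500)
s = 682 (s = 5182 - 4500 = 682)
1/s = 1/682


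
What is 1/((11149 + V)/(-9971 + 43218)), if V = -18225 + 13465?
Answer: 33247/6389 ≈ 5.2038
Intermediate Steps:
V = -4760
1/((11149 + V)/(-9971 + 43218)) = 1/((11149 - 4760)/(-9971 + 43218)) = 1/(6389/33247) = 33247/6389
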